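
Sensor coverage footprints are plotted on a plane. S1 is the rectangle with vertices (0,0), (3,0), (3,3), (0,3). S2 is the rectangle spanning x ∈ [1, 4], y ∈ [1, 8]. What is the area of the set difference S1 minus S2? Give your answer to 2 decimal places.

5.00

|S1∩S2|: x∈[1,3], y∈[1,3] → 2·2 = 4.
|S1| = 9.
|S1 ∖ S2| = |S1| − |S1∩S2| = 9 − 4 = 5.00.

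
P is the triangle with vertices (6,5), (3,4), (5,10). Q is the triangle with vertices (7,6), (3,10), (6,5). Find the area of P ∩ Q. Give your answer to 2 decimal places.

The intersection is the polygon with vertices (4.5,8.5), (5.5,7.5), (6,5), (4.286,7.857).
By the shoelace formula its area is 1.86.

1.86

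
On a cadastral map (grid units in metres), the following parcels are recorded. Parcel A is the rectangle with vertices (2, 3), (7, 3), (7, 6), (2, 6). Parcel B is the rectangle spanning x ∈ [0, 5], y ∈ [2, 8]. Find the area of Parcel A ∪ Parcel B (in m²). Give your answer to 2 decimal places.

By inclusion–exclusion:
Individual areas: |Parcel A| = 15, |Parcel B| = 30.
|Parcel A∩Parcel B|: x∈[2,5], y∈[3,6] → 3·3 = 9.
|Parcel A ∪ Parcel B| = 45 − 9 = 36.00.

36.00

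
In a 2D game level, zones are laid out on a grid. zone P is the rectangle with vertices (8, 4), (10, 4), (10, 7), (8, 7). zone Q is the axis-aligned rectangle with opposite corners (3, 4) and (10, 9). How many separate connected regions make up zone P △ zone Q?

zone P △ zone Q is a single connected region.

1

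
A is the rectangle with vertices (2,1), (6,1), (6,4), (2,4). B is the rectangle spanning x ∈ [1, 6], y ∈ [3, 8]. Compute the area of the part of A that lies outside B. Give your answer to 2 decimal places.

8.00

|A∩B|: x∈[2,6], y∈[3,4] → 4·1 = 4.
|A| = 12.
|A ∖ B| = |A| − |A∩B| = 12 − 4 = 8.00.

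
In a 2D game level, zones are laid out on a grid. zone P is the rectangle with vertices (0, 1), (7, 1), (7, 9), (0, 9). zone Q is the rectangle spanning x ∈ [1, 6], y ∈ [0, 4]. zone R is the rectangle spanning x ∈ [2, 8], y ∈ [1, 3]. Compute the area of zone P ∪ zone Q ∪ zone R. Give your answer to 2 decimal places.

By inclusion–exclusion:
Individual areas: |zone P| = 56, |zone Q| = 20, |zone R| = 12.
|zone P∩zone Q|: x∈[1,6], y∈[1,4] → 5·3 = 15.
|zone P∩zone R|: x∈[2,7], y∈[1,3] → 5·2 = 10.
|zone Q∩zone R|: x∈[2,6], y∈[1,3] → 4·2 = 8.
|zone P∩zone Q∩zone R| = 8.
|zone P ∪ zone Q ∪ zone R| = 88 − 33 + 8 = 63.00.

63.00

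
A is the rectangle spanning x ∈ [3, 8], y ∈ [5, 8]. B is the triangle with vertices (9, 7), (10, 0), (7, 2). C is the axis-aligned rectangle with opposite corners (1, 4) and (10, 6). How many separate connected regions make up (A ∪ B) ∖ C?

(A ∪ B) ∖ C splits into 3 disjoint pieces (area 10, area 7.0571, area 0.2714).

3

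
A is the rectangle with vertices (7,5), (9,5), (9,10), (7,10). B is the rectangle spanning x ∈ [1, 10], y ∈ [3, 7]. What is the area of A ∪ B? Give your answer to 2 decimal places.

By inclusion–exclusion:
Individual areas: |A| = 10, |B| = 36.
|A∩B|: x∈[7,9], y∈[5,7] → 2·2 = 4.
|A ∪ B| = 46 − 4 = 42.00.

42.00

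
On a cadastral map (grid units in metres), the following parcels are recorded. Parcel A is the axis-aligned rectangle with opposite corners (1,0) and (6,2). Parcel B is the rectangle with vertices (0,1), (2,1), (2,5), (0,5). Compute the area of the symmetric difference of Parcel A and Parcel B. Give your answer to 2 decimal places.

|Parcel A∩Parcel B|: x∈[1,2], y∈[1,2] → 1·1 = 1.
|Parcel A △ Parcel B| = |Parcel A| + |Parcel B| − 2·|Parcel A∩Parcel B| = 10 + 8 − 2 = 16.00.

16.00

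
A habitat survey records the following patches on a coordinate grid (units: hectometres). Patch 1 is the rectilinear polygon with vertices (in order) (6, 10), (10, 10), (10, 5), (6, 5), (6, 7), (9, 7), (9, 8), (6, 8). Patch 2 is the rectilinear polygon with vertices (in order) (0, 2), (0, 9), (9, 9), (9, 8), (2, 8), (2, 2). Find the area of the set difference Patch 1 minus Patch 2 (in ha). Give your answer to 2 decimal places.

14.00

|Patch 1| = 17, |Patch 1∩Patch 2| = 3.
|Patch 1 ∖ Patch 2| = |Patch 1| − |Patch 1∩Patch 2| = 17 − 3 = 14.00.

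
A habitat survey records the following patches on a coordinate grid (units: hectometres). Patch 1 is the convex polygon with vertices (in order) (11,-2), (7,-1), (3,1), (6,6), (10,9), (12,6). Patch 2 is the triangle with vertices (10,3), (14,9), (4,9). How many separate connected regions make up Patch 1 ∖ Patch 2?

1

Patch 1 ∖ Patch 2 is a single connected region.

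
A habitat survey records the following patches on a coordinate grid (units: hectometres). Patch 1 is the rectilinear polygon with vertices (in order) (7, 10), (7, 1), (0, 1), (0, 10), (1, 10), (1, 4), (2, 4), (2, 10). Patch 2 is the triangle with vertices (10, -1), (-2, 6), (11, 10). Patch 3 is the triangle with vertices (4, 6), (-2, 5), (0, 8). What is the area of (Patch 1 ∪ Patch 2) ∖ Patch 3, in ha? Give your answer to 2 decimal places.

88.71

|Patch 1 ∪ Patch 2| = 95.2724.
|(Patch 1 ∪ Patch 2) ∩ Patch 3| = 6.5633.
|(Patch 1 ∪ Patch 2) ∖ Patch 3| = 95.2724 − 6.5633 = 88.71.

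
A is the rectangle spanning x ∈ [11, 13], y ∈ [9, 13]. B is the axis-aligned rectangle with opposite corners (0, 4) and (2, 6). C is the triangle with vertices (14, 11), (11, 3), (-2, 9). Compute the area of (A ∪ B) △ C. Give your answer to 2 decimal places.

|A ∪ B| = 12.
|(A ∪ B) ∩ C| = 3.5.
|(A ∪ B) △ C| = 12 + 61 − 7 = 66.00.

66.00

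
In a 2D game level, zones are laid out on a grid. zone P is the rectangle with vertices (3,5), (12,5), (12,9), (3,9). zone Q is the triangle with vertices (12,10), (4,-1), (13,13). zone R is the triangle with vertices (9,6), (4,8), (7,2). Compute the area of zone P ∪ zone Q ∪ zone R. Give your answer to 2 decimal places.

By inclusion–exclusion:
Individual areas: |zone P| = 36, |zone Q| = 6.5, |zone R| = 12.
|zone P∩zone Q| = 2.7013.
|zone P∩zone R| = 7.5.
|zone Q∩zone R| = 1.4804.
|zone P∩zone Q∩zone R| = 0.5703.
|zone P ∪ zone Q ∪ zone R| = 54.5 − 11.6817 + 0.5703 = 43.39.

43.39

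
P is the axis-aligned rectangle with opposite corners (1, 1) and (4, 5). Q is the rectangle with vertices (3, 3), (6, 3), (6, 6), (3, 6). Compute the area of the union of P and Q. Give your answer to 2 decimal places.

By inclusion–exclusion:
Individual areas: |P| = 12, |Q| = 9.
|P∩Q|: x∈[3,4], y∈[3,5] → 1·2 = 2.
|P ∪ Q| = 21 − 2 = 19.00.

19.00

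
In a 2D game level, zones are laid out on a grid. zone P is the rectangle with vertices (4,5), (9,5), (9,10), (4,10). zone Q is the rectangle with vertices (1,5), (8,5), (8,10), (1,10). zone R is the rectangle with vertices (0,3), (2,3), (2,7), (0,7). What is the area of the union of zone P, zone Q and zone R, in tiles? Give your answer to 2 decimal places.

46.00

By inclusion–exclusion:
Individual areas: |zone P| = 25, |zone Q| = 35, |zone R| = 8.
|zone P∩zone Q|: x∈[4,8], y∈[5,10] → 4·5 = 20.
|zone P∩zone R| = 0 (no overlap).
|zone Q∩zone R|: x∈[1,2], y∈[5,7] → 1·2 = 2.
|zone P∩zone Q∩zone R| = 0.
|zone P ∪ zone Q ∪ zone R| = 68 − 22 + 0 = 46.00.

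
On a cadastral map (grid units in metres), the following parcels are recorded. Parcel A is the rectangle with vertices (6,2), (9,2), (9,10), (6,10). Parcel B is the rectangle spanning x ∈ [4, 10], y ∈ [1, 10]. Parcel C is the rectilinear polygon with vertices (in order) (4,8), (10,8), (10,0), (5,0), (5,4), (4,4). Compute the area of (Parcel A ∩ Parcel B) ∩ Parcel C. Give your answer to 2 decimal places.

The region (Parcel A ∩ Parcel B) ∩ Parcel C is the polygon with vertices (6,2), (6,8), (9,8), (9,2).
By the shoelace formula its area is 18.00.

18.00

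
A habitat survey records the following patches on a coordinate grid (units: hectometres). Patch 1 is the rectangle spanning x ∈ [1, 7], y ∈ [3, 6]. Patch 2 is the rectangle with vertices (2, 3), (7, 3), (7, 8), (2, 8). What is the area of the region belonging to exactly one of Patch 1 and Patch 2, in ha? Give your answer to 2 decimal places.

13.00

|Patch 1∩Patch 2|: x∈[2,7], y∈[3,6] → 5·3 = 15.
|Patch 1 △ Patch 2| = |Patch 1| + |Patch 2| − 2·|Patch 1∩Patch 2| = 18 + 25 − 30 = 13.00.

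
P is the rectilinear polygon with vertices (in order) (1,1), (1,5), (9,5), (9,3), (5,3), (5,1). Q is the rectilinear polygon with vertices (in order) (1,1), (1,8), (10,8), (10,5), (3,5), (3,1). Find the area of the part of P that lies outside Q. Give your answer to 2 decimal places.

|P| = 24, |P∩Q| = 8.
|P ∖ Q| = |P| − |P∩Q| = 24 − 8 = 16.00.

16.00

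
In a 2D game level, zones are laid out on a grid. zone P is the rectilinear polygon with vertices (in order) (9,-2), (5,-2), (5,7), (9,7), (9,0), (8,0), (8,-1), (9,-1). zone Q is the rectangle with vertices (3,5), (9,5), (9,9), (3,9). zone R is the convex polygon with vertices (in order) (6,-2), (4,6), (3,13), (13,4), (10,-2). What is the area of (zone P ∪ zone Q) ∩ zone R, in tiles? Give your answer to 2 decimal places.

|zone P ∪ zone Q| = 51.
|(zone P ∪ zone Q) ∩ zone R| = 44.43.

44.43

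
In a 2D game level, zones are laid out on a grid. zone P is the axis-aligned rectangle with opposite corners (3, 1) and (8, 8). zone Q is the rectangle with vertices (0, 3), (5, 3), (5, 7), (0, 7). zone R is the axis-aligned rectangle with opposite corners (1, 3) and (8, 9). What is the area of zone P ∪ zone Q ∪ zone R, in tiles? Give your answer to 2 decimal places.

56.00

By inclusion–exclusion:
Individual areas: |zone P| = 35, |zone Q| = 20, |zone R| = 42.
|zone P∩zone Q|: x∈[3,5], y∈[3,7] → 2·4 = 8.
|zone P∩zone R|: x∈[3,8], y∈[3,8] → 5·5 = 25.
|zone Q∩zone R|: x∈[1,5], y∈[3,7] → 4·4 = 16.
|zone P∩zone Q∩zone R| = 8.
|zone P ∪ zone Q ∪ zone R| = 97 − 49 + 8 = 56.00.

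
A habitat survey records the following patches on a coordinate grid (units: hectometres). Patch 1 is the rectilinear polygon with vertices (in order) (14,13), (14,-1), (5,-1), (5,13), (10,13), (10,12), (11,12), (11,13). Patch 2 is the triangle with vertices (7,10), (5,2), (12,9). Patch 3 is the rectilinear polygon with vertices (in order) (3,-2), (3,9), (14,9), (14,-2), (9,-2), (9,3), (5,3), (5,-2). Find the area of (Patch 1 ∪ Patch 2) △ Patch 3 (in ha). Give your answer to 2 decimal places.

|Patch 1 ∪ Patch 2| = 125.
|(Patch 1 ∪ Patch 2) ∩ Patch 3| = 74.
|(Patch 1 ∪ Patch 2) △ Patch 3| = 125 + 101 − 148 = 78.00.

78.00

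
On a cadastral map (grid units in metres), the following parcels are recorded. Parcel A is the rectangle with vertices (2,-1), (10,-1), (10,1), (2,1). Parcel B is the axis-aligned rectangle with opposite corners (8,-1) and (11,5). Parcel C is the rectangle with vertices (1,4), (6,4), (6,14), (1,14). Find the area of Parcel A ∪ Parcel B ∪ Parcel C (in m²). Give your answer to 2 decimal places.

80.00

By inclusion–exclusion:
Individual areas: |Parcel A| = 16, |Parcel B| = 18, |Parcel C| = 50.
|Parcel A∩Parcel B|: x∈[8,10], y∈[-1,1] → 2·2 = 4.
|Parcel A∩Parcel C| = 0 (no overlap).
|Parcel B∩Parcel C| = 0 (no overlap).
|Parcel A∩Parcel B∩Parcel C| = 0.
|Parcel A ∪ Parcel B ∪ Parcel C| = 84 − 4 + 0 = 80.00.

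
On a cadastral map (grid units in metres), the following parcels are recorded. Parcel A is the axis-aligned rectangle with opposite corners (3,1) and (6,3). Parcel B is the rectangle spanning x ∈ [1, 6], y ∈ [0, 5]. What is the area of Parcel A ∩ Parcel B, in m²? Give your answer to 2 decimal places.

|Parcel A∩Parcel B|: x∈[3,6], y∈[1,3] → 3·2 = 6.

6.00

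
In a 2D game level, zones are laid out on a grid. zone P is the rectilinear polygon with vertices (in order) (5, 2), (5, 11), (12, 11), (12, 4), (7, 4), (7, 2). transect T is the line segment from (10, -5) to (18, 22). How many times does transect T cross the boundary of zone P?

0

The segment lies entirely outside zone P and never meets its boundary.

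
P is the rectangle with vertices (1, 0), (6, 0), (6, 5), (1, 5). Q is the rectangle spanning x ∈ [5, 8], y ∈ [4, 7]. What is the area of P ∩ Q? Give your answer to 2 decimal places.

1.00

|P∩Q|: x∈[5,6], y∈[4,5] → 1·1 = 1.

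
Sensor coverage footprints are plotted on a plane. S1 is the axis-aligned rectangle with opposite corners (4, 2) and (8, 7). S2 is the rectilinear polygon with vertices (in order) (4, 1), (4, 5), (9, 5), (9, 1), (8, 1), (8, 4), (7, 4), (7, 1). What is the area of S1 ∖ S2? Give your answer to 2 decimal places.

|S1| = 20, |S1∩S2| = 10.
|S1 ∖ S2| = |S1| − |S1∩S2| = 20 − 10 = 10.00.

10.00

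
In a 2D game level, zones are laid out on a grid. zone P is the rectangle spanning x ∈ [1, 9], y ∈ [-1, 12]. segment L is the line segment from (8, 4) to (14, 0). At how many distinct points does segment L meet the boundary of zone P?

1

The segment meets the boundary at (9,3.333).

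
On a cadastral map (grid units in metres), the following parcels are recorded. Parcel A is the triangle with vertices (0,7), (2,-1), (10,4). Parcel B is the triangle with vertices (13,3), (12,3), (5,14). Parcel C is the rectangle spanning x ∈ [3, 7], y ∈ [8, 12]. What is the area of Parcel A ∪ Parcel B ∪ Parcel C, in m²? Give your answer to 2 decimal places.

58.29

By inclusion–exclusion:
Individual areas: |Parcel A| = 37, |Parcel B| = 5.5, |Parcel C| = 16.
|Parcel A∩Parcel B| = 0.
|Parcel A∩Parcel C| = 0.
|Parcel B∩Parcel C| = 0.211.
|Parcel A∩Parcel B∩Parcel C| = 0.
|Parcel A ∪ Parcel B ∪ Parcel C| = 58.5 − 0.211 + 0 = 58.29.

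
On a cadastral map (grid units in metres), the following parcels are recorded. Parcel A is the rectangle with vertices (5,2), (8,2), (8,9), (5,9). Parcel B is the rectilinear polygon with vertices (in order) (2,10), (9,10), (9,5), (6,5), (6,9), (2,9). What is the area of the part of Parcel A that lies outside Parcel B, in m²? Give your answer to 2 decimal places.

|Parcel A| = 21, |Parcel A∩Parcel B| = 8.
|Parcel A ∖ Parcel B| = |Parcel A| − |Parcel A∩Parcel B| = 21 − 8 = 13.00.

13.00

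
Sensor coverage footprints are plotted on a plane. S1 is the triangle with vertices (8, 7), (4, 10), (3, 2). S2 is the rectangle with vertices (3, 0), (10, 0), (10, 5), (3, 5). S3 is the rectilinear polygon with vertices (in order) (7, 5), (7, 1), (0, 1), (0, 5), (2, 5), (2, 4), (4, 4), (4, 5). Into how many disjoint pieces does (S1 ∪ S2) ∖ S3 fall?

(S1 ∪ S2) ∖ S3 splits into 2 disjoint pieces (area 14.5625, area 19).

2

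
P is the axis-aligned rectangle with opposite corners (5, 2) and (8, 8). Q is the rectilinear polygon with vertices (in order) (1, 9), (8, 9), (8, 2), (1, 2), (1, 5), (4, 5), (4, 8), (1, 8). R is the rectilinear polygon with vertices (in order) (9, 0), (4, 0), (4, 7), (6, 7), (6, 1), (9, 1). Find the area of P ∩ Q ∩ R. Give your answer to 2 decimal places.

5.00

The intersection is the polygon with vertices (5,2), (5,7), (6,7), (6,2).
By the shoelace formula its area is 5.00.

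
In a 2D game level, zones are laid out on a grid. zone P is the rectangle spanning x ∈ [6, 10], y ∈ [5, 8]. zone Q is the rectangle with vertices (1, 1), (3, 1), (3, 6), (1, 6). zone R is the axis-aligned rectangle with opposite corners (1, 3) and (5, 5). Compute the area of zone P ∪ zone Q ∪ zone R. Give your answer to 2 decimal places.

26.00

By inclusion–exclusion:
Individual areas: |zone P| = 12, |zone Q| = 10, |zone R| = 8.
|zone P∩zone Q| = 0 (no overlap).
|zone P∩zone R| = 0 (no overlap).
|zone Q∩zone R|: x∈[1,3], y∈[3,5] → 2·2 = 4.
|zone P∩zone Q∩zone R| = 0.
|zone P ∪ zone Q ∪ zone R| = 30 − 4 + 0 = 26.00.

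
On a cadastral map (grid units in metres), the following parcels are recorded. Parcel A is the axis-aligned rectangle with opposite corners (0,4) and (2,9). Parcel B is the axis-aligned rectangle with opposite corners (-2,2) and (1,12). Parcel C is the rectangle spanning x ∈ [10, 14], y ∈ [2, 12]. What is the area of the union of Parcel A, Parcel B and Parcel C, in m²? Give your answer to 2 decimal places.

75.00

By inclusion–exclusion:
Individual areas: |Parcel A| = 10, |Parcel B| = 30, |Parcel C| = 40.
|Parcel A∩Parcel B|: x∈[0,1], y∈[4,9] → 1·5 = 5.
|Parcel A∩Parcel C| = 0 (no overlap).
|Parcel B∩Parcel C| = 0 (no overlap).
|Parcel A∩Parcel B∩Parcel C| = 0.
|Parcel A ∪ Parcel B ∪ Parcel C| = 80 − 5 + 0 = 75.00.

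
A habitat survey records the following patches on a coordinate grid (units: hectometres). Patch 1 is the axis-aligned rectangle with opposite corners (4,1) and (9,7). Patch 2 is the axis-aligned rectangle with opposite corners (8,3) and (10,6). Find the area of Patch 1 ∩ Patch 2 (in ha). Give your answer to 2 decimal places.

3.00

|Patch 1∩Patch 2|: x∈[8,9], y∈[3,6] → 1·3 = 3.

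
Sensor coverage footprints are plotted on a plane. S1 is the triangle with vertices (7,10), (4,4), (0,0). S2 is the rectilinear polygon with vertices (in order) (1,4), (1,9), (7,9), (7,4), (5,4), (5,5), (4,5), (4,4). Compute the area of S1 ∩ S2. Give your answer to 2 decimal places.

3.25

The intersection is the polygon with vertices (4.5,5), (4,5), (4,4), (2.8,4), (6.3,9), (6.5,9).
By the shoelace formula its area is 3.25.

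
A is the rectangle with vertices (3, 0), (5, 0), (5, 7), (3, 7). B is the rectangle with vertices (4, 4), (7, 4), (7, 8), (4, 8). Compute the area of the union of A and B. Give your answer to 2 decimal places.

By inclusion–exclusion:
Individual areas: |A| = 14, |B| = 12.
|A∩B|: x∈[4,5], y∈[4,7] → 1·3 = 3.
|A ∪ B| = 26 − 3 = 23.00.

23.00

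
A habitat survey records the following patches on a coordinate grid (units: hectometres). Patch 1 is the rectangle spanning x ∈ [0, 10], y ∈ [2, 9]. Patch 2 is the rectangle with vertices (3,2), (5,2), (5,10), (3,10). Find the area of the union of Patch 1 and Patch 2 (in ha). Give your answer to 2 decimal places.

72.00

By inclusion–exclusion:
Individual areas: |Patch 1| = 70, |Patch 2| = 16.
|Patch 1∩Patch 2|: x∈[3,5], y∈[2,9] → 2·7 = 14.
|Patch 1 ∪ Patch 2| = 86 − 14 = 72.00.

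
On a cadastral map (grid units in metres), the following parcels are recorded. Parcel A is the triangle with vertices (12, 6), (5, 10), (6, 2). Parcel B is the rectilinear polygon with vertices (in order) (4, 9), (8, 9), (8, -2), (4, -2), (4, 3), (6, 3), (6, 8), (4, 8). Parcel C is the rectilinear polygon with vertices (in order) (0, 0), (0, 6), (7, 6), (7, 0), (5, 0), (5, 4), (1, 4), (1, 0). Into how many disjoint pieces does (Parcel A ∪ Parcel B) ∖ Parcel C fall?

(Parcel A ∪ Parcel B) ∖ Parcel C is a single connected region.

1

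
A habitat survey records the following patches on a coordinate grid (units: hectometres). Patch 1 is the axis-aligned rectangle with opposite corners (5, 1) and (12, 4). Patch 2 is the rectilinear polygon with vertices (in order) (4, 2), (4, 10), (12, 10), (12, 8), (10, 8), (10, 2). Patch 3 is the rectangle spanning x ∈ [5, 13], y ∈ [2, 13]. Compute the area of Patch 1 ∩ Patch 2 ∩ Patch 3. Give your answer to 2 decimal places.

10.00

The intersection is the polygon with vertices (10,4), (10,2), (5,2), (5,4).
By the shoelace formula its area is 10.00.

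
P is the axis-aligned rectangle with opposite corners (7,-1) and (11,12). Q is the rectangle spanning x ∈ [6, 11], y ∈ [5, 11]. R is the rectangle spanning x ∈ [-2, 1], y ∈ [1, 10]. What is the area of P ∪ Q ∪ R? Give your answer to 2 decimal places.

85.00

By inclusion–exclusion:
Individual areas: |P| = 52, |Q| = 30, |R| = 27.
|P∩Q|: x∈[7,11], y∈[5,11] → 4·6 = 24.
|P∩R| = 0 (no overlap).
|Q∩R| = 0 (no overlap).
|P∩Q∩R| = 0.
|P ∪ Q ∪ R| = 109 − 24 + 0 = 85.00.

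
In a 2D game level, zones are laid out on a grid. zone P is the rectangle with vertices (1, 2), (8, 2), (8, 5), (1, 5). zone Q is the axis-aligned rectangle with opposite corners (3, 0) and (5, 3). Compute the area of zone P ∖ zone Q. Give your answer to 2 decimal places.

|zone P∩zone Q|: x∈[3,5], y∈[2,3] → 2·1 = 2.
|zone P| = 21.
|zone P ∖ zone Q| = |zone P| − |zone P∩zone Q| = 21 − 2 = 19.00.

19.00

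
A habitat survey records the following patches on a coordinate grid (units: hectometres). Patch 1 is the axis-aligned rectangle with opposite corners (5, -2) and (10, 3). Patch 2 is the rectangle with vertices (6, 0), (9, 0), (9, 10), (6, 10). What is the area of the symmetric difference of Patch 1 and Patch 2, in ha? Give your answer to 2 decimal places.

37.00

|Patch 1∩Patch 2|: x∈[6,9], y∈[0,3] → 3·3 = 9.
|Patch 1 △ Patch 2| = |Patch 1| + |Patch 2| − 2·|Patch 1∩Patch 2| = 25 + 30 − 18 = 37.00.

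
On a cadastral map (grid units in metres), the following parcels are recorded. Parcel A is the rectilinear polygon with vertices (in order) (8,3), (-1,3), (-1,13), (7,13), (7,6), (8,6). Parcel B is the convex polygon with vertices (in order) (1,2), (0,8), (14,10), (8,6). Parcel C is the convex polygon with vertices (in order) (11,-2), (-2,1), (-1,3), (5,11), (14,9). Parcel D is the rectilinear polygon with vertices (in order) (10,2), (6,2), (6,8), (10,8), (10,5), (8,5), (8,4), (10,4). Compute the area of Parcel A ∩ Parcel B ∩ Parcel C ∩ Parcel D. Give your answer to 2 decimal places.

3.14

The intersection is the polygon with vertices (7,6), (8,6), (6,4.857), (6,8), (7,8).
By the shoelace formula its area is 3.14.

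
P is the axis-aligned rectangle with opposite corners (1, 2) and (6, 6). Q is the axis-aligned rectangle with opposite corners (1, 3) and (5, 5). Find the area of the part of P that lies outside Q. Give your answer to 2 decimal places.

12.00

|P∩Q|: x∈[1,5], y∈[3,5] → 4·2 = 8.
|P| = 20.
|P ∖ Q| = |P| − |P∩Q| = 20 − 8 = 12.00.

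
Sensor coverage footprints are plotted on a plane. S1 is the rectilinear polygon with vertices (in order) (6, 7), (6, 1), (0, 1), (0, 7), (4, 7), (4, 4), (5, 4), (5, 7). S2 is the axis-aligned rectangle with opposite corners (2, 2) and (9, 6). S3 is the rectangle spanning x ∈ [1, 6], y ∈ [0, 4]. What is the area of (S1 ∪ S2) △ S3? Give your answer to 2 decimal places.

37.00

|S1 ∪ S2| = 47.
|(S1 ∪ S2) ∩ S3| = 15.
|(S1 ∪ S2) △ S3| = 47 + 20 − 30 = 37.00.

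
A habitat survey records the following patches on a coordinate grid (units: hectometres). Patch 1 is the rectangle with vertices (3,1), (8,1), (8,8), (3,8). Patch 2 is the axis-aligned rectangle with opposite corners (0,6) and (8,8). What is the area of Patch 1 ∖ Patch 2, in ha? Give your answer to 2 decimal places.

|Patch 1∩Patch 2|: x∈[3,8], y∈[6,8] → 5·2 = 10.
|Patch 1| = 35.
|Patch 1 ∖ Patch 2| = |Patch 1| − |Patch 1∩Patch 2| = 35 − 10 = 25.00.

25.00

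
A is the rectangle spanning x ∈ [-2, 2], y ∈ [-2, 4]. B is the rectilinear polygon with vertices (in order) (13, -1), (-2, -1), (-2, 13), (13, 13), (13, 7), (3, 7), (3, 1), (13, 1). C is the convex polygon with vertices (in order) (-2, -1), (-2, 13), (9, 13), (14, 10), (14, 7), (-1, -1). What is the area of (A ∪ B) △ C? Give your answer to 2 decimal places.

68.63

|A ∪ B| = 154.
|(A ∪ B) ∩ C| = 120.9333.
|(A ∪ B) △ C| = 154 + 156.5 − 241.8667 = 68.63.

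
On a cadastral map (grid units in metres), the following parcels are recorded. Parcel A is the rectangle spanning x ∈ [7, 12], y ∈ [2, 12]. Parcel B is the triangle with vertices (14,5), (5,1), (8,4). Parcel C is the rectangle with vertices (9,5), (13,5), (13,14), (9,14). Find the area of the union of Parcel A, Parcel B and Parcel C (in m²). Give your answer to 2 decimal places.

66.68

By inclusion–exclusion:
Individual areas: |Parcel A| = 50, |Parcel B| = 7.5, |Parcel C| = 36.
|Parcel A∩Parcel B| = 5.8194.
|Parcel A∩Parcel C|: x∈[9,12], y∈[5,12] → 3·7 = 21.
|Parcel B∩Parcel C| = 0.
|Parcel A∩Parcel B∩Parcel C| = 0.
|Parcel A ∪ Parcel B ∪ Parcel C| = 93.5 − 26.8194 + 0 = 66.68.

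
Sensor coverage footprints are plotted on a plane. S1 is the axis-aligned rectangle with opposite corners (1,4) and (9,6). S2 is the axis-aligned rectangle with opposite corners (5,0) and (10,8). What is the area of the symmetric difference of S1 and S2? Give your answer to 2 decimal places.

40.00

|S1∩S2|: x∈[5,9], y∈[4,6] → 4·2 = 8.
|S1 △ S2| = |S1| + |S2| − 2·|S1∩S2| = 16 + 40 − 16 = 40.00.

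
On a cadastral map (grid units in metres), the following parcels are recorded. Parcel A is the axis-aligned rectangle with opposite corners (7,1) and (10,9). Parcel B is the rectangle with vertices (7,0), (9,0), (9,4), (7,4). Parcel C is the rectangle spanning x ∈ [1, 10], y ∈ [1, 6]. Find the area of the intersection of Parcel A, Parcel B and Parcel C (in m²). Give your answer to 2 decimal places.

The intersection is the polygon with vertices (9,4), (9,1), (7,1), (7,4).
By the shoelace formula its area is 6.00.

6.00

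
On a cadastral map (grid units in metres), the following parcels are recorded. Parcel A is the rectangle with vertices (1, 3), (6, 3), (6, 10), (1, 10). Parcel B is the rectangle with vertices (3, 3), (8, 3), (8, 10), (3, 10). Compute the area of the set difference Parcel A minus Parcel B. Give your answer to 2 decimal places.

|Parcel A∩Parcel B|: x∈[3,6], y∈[3,10] → 3·7 = 21.
|Parcel A| = 35.
|Parcel A ∖ Parcel B| = |Parcel A| − |Parcel A∩Parcel B| = 35 − 21 = 14.00.

14.00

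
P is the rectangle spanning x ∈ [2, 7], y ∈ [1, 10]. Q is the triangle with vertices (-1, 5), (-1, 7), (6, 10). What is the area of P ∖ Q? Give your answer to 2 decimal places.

|P| = 45, |P∩Q| = 2.2857.
|P ∖ Q| = |P| − |P∩Q| = 45 − 2.2857 = 42.71.

42.71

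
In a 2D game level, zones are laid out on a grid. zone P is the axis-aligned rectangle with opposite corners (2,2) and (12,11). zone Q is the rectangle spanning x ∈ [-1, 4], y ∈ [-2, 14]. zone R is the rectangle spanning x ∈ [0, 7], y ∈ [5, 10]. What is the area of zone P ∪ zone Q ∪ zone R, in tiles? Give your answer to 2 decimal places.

152.00

By inclusion–exclusion:
Individual areas: |zone P| = 90, |zone Q| = 80, |zone R| = 35.
|zone P∩zone Q|: x∈[2,4], y∈[2,11] → 2·9 = 18.
|zone P∩zone R|: x∈[2,7], y∈[5,10] → 5·5 = 25.
|zone Q∩zone R|: x∈[0,4], y∈[5,10] → 4·5 = 20.
|zone P∩zone Q∩zone R| = 10.
|zone P ∪ zone Q ∪ zone R| = 205 − 63 + 10 = 152.00.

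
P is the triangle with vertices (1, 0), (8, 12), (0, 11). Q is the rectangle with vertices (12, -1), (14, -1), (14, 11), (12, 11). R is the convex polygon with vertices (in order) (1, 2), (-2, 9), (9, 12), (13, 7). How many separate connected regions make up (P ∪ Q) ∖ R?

3

(P ∪ Q) ∖ R splits into 3 disjoint pieces (area 1.7721, area 6.7895, area 23.1667).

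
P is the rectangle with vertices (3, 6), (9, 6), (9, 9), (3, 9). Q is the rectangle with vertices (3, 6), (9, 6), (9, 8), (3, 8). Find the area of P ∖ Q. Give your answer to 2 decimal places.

6.00

|P∩Q|: x∈[3,9], y∈[6,8] → 6·2 = 12.
|P| = 18.
|P ∖ Q| = |P| − |P∩Q| = 18 − 12 = 6.00.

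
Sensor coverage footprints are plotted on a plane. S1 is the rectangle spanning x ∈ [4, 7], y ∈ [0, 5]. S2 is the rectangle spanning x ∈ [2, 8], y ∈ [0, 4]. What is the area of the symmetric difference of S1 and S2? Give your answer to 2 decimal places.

15.00

|S1∩S2|: x∈[4,7], y∈[0,4] → 3·4 = 12.
|S1 △ S2| = |S1| + |S2| − 2·|S1∩S2| = 15 + 24 − 24 = 15.00.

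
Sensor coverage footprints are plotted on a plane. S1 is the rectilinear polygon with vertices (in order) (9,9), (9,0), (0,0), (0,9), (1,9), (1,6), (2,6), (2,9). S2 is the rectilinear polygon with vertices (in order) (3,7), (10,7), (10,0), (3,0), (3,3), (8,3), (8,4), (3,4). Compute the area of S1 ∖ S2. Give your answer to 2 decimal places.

41.00

|S1| = 78, |S1∩S2| = 37.
|S1 ∖ S2| = |S1| − |S1∩S2| = 78 − 37 = 41.00.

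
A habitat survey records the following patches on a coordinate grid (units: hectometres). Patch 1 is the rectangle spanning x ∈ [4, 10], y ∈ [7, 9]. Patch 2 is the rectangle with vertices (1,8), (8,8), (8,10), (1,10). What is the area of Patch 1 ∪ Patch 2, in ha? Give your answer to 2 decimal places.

22.00

By inclusion–exclusion:
Individual areas: |Patch 1| = 12, |Patch 2| = 14.
|Patch 1∩Patch 2|: x∈[4,8], y∈[8,9] → 4·1 = 4.
|Patch 1 ∪ Patch 2| = 26 − 4 = 22.00.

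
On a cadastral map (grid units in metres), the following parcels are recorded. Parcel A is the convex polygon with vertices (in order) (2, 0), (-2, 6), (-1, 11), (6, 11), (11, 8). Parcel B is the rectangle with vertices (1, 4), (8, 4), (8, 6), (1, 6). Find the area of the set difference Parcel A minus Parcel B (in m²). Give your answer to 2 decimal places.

|Parcel A| = 85, |Parcel A∩Parcel B| = 13.
|Parcel A ∖ Parcel B| = |Parcel A| − |Parcel A∩Parcel B| = 85 − 13 = 72.00.

72.00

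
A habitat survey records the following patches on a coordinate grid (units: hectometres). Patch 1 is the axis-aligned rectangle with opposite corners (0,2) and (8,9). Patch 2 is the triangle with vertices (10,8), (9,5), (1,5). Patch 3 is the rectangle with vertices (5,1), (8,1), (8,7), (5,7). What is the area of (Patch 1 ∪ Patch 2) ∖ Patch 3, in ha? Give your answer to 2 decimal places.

44.83

|Patch 1 ∪ Patch 2| = 59.8333.
|(Patch 1 ∪ Patch 2) ∩ Patch 3| = 15.
|(Patch 1 ∪ Patch 2) ∖ Patch 3| = 59.8333 − 15 = 44.83.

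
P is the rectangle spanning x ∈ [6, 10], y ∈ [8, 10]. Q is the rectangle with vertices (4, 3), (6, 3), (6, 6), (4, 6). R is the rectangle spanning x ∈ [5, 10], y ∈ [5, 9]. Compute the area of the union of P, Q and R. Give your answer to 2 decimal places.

By inclusion–exclusion:
Individual areas: |P| = 8, |Q| = 6, |R| = 20.
|P∩Q| = 0 (no overlap).
|P∩R|: x∈[6,10], y∈[8,9] → 4·1 = 4.
|Q∩R|: x∈[5,6], y∈[5,6] → 1·1 = 1.
|P∩Q∩R| = 0.
|P ∪ Q ∪ R| = 34 − 5 + 0 = 29.00.

29.00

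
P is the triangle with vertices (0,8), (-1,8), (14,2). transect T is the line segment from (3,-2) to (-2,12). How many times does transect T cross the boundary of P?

2

The segment meets the boundary at (-0.571,8), (-0.5,7.8).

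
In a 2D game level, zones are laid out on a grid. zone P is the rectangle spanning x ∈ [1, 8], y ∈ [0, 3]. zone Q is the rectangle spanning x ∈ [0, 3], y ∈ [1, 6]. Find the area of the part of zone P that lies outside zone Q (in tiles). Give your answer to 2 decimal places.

|zone P∩zone Q|: x∈[1,3], y∈[1,3] → 2·2 = 4.
|zone P| = 21.
|zone P ∖ zone Q| = |zone P| − |zone P∩zone Q| = 21 − 4 = 17.00.

17.00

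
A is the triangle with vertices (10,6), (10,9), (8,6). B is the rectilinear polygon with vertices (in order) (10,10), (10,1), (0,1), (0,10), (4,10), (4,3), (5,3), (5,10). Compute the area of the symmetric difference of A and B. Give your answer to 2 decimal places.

|A| = 3, |B| = 83, |A∩B| = 3.
|A △ B| = |A| + |B| − 2·|A∩B| = 3 + 83 − 6 = 80.00.

80.00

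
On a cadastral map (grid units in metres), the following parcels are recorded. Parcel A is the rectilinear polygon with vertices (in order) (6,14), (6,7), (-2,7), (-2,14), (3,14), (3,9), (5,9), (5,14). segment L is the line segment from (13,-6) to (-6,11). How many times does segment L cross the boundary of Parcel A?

2

The segment meets the boundary at (-2,7.421), (-1.529,7).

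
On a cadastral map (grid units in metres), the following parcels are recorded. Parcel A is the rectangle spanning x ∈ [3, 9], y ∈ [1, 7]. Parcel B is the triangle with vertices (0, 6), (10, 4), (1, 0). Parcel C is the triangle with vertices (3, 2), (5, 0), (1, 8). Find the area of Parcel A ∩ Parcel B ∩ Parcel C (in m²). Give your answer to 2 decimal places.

1.55

The intersection is the polygon with vertices (3.769,1.231), (3,2), (3,4), (4.273,1.454).
By the shoelace formula its area is 1.55.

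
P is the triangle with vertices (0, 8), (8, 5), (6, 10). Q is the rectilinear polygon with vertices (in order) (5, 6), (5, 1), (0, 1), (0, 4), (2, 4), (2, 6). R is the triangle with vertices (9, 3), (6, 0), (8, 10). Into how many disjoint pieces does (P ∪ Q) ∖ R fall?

(P ∪ Q) ∖ R splits into 2 disjoint pieces (area 16.3411, area 21).

2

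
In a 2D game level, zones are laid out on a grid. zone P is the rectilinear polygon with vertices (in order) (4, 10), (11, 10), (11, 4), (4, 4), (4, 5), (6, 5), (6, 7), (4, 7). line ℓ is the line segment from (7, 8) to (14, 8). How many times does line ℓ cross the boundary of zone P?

1

The segment meets the boundary at (11,8).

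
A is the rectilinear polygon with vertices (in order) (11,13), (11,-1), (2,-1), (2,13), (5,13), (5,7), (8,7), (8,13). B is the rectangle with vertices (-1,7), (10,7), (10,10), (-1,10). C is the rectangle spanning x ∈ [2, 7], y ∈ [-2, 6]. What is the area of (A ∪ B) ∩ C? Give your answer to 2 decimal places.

35.00

The region (A ∪ B) ∩ C is the polygon with vertices (2,-1), (2,6), (7,6), (7,-1).
By the shoelace formula its area is 35.00.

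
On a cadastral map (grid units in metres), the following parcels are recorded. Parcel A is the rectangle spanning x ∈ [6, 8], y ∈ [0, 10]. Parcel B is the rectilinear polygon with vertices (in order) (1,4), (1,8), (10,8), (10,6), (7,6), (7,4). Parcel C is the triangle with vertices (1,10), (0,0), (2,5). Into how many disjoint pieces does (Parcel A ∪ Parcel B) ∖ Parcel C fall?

1

(Parcel A ∪ Parcel B) ∖ Parcel C is a single connected region.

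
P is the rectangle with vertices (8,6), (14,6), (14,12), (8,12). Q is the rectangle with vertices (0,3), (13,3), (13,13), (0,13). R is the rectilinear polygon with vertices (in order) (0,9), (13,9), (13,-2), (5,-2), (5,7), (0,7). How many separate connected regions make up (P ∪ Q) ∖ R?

2

(P ∪ Q) ∖ R splits into 2 disjoint pieces (area 58, area 20).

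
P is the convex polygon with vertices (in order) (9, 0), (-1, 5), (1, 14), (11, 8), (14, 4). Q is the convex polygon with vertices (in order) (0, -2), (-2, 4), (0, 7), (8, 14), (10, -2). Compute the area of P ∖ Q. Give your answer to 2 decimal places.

41.92

|P| = 112, |P∩Q| = 70.0822.
|P ∖ Q| = |P| − |P∩Q| = 112 − 70.0822 = 41.92.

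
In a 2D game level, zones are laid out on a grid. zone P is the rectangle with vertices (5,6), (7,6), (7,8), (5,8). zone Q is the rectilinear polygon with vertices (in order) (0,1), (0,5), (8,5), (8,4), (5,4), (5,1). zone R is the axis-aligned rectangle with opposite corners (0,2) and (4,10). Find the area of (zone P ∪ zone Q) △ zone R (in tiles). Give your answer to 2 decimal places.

|zone P ∪ zone Q| = 27.
|(zone P ∪ zone Q) ∩ zone R| = 12.
|(zone P ∪ zone Q) △ zone R| = 27 + 32 − 24 = 35.00.

35.00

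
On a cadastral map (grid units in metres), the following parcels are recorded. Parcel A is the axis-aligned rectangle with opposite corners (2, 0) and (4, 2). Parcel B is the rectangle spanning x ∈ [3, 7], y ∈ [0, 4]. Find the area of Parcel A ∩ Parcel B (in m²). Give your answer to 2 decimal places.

2.00

|Parcel A∩Parcel B|: x∈[3,4], y∈[0,2] → 1·2 = 2.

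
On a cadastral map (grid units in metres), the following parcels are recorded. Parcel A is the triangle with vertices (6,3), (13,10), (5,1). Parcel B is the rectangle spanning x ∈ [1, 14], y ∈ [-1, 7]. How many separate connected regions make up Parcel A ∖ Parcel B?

Parcel A ∖ Parcel B is a single connected region.

1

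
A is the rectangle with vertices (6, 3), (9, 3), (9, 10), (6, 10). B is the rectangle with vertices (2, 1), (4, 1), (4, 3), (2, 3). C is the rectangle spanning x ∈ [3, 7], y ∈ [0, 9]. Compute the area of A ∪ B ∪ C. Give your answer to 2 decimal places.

By inclusion–exclusion:
Individual areas: |A| = 21, |B| = 4, |C| = 36.
|A∩B| = 0 (no overlap).
|A∩C|: x∈[6,7], y∈[3,9] → 1·6 = 6.
|B∩C|: x∈[3,4], y∈[1,3] → 1·2 = 2.
|A∩B∩C| = 0.
|A ∪ B ∪ C| = 61 − 8 + 0 = 53.00.

53.00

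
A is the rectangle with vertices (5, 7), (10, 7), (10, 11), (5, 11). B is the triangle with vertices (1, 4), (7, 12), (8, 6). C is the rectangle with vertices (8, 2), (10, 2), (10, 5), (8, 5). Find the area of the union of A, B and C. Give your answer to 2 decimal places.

39.04

By inclusion–exclusion:
Individual areas: |A| = 20, |B| = 22, |C| = 6.
|A∩B| = 8.9583.
|A∩C| = 0 (no overlap).
|B∩C| = 0.
|A∩B∩C| = 0.
|A ∪ B ∪ C| = 48 − 8.9583 + 0 = 39.04.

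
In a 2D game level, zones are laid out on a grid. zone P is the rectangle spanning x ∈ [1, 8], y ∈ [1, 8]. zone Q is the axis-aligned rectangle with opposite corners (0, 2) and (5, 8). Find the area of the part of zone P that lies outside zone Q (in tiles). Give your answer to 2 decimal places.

|zone P∩zone Q|: x∈[1,5], y∈[2,8] → 4·6 = 24.
|zone P| = 49.
|zone P ∖ zone Q| = |zone P| − |zone P∩zone Q| = 49 − 24 = 25.00.

25.00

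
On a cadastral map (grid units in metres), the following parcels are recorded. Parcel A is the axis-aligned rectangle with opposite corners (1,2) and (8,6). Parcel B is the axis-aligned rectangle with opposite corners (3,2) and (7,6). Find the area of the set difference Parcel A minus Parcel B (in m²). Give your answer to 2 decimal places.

12.00

|Parcel A∩Parcel B|: x∈[3,7], y∈[2,6] → 4·4 = 16.
|Parcel A| = 28.
|Parcel A ∖ Parcel B| = |Parcel A| − |Parcel A∩Parcel B| = 28 − 16 = 12.00.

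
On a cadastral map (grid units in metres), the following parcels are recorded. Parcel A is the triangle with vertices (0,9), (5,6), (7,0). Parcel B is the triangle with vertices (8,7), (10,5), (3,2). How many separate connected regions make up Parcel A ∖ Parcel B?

2

Parcel A ∖ Parcel B splits into 2 disjoint pieces (area 8.625, area 2.0119).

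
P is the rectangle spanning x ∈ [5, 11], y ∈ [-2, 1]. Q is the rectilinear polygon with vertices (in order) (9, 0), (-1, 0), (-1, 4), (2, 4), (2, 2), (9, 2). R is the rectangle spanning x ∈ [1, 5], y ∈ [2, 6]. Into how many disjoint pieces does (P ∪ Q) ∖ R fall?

(P ∪ Q) ∖ R is a single connected region.

1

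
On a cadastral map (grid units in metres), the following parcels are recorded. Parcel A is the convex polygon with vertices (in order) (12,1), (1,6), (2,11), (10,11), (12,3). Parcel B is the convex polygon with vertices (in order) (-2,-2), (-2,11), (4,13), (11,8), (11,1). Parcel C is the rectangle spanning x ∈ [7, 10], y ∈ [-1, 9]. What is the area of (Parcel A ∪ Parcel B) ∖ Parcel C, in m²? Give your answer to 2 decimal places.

134.49

|Parcel A ∪ Parcel B| = 160.2249.
|(Parcel A ∪ Parcel B) ∩ Parcel C| = 25.7308.
|(Parcel A ∪ Parcel B) ∖ Parcel C| = 160.2249 − 25.7308 = 134.49.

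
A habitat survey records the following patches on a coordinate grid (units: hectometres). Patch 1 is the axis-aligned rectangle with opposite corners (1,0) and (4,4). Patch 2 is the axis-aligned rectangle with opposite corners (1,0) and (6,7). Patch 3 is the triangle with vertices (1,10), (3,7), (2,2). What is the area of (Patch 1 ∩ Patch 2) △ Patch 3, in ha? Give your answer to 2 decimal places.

17.20

|Patch 1 ∩ Patch 2| = 12.
|(Patch 1 ∩ Patch 2) ∩ Patch 3| = 0.65.
|(Patch 1 ∩ Patch 2) △ Patch 3| = 12 + 6.5 − 1.3 = 17.20.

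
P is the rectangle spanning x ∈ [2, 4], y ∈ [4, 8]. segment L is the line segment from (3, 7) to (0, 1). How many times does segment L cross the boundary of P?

The segment meets the boundary at (2,5).

1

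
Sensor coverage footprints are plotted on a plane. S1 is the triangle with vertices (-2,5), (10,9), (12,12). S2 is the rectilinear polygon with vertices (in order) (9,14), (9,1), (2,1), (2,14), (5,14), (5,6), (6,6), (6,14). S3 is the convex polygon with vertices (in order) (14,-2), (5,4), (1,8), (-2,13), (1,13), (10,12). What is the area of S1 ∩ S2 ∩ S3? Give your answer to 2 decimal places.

7.33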